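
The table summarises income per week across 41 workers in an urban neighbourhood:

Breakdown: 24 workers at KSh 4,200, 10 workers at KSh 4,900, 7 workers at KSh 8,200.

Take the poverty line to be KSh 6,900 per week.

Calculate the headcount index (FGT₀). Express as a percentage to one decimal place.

82.9%

34 of the 41 workers have income below KSh 6,900.
H = 34/41 = 82.9%.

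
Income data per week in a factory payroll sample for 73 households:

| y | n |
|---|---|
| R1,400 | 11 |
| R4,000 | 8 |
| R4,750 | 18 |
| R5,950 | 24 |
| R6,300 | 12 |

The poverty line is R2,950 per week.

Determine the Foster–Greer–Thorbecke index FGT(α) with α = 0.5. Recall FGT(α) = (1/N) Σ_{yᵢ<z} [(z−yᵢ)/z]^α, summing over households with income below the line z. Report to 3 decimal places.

0.109

Below z: 11×R1,400 (q = 11 of N = 73).
Relative gaps: (2950−1400)/2950 = 0.5254 (×11).
Raised to α = 0.5: 0.72486 (×11).
Sum = 7.973473; FGT(0.5) = 7.973473 / 73 = 0.109.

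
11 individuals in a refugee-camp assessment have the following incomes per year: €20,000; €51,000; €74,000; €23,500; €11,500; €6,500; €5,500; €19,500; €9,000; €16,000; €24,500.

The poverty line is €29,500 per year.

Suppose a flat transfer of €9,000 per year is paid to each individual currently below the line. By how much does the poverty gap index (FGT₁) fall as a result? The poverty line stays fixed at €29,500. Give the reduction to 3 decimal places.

Before: below the line — €5,500, €6,500, €9,000, €11,500, €16,000, €19,500, €20,000, €23,500, €24,500; poverty gap index (FGT₁) = 0.39908.
After the €9,000 transfer: below the line — €14,500, €15,500, €18,000, €20,500, €25,000, €28,500, €29,000; poverty gap index (FGT₁) = 0.17103.
Reduction = 0.39908 − 0.17103 = 0.228.

0.228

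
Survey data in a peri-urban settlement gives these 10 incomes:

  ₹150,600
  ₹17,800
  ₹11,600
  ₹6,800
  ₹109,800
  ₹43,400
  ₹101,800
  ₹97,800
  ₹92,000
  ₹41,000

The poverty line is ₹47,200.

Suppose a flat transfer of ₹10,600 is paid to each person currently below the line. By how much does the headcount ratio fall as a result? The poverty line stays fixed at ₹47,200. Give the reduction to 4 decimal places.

Before: below the line — ₹6,800, ₹11,600, ₹17,800, ₹41,000, ₹43,400; headcount ratio = 0.500000.
After the ₹10,600 transfer: below the line — ₹17,400, ₹22,200, ₹28,400; headcount ratio = 0.300000.
Reduction = 0.500000 − 0.300000 = 0.2000.

0.2000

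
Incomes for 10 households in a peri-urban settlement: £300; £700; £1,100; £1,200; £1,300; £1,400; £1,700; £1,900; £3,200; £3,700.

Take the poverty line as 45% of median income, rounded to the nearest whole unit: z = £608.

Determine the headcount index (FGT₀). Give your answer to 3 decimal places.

1 of the 10 households have income below £608.
H = 1/10 = 0.100.

0.100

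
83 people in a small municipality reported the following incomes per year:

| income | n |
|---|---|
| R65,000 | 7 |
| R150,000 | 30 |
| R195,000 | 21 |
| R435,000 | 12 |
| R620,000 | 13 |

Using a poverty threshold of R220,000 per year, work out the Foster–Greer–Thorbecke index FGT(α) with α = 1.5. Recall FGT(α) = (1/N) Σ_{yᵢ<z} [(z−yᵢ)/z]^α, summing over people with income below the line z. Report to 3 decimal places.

0.124

Incomes under z: 7×R65,000, 30×R150,000, 21×R195,000 (q = 58 of N = 83).
Gap ratios (z−y)/z: (220000−65000)/220000 = 0.7045 (×7); (220000−150000)/220000 = 0.3182 (×30); (220000−195000)/220000 = 0.1136 (×21).
Raised to α = 1.5: 0.59138 (×7); 0.17948 (×30); 0.03831 (×21).
Sum = 10.328436; FGT(1.5) = 10.328436 / 83 = 0.124.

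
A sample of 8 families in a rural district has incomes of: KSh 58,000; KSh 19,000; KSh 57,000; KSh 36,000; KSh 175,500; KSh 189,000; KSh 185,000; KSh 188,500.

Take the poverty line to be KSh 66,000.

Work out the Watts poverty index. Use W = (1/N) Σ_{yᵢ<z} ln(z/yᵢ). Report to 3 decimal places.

Poor units: KSh 19,000, KSh 36,000, KSh 57,000, KSh 58,000 (q = 4 of N = 8).
Log shortfalls: ln(66000/19000) = 1.2452; ln(66000/36000) = 0.6061; ln(66000/57000) = 0.1466; ln(66000/58000) = 0.1292.
W = 2.127167 / 8 = 0.266.

0.266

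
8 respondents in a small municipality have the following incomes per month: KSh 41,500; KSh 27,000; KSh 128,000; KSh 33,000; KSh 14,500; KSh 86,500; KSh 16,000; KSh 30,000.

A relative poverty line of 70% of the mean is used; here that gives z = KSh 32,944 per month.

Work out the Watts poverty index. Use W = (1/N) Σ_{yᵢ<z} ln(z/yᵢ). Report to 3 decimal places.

0.229

Below the line: KSh 14,500, KSh 16,000, KSh 27,000, KSh 30,000 (q = 4 of N = 8).
Log shortfalls: ln(32944/14500) = 0.8207; ln(32944/16000) = 0.7222; ln(32944/27000) = 0.1990; ln(32944/30000) = 0.0936.
W = 1.835465 / 8 = 0.229.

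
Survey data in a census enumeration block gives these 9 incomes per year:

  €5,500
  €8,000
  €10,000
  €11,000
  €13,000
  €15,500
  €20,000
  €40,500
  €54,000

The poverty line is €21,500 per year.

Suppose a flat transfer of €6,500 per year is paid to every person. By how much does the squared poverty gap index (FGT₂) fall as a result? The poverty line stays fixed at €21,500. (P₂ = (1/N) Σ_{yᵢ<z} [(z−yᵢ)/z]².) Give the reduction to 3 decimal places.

0.146

Before: below the line — €5,500, €8,000, €10,000, €11,000, €13,000, €15,500, €20,000; squared poverty gap index (FGT₂) = 0.19019.
After the €6,500 transfer: below the line — €12,000, €14,500, €16,500, €17,500, €19,500; squared poverty gap index (FGT₂) = 0.04429.
Reduction = 0.19019 − 0.04429 = 0.146.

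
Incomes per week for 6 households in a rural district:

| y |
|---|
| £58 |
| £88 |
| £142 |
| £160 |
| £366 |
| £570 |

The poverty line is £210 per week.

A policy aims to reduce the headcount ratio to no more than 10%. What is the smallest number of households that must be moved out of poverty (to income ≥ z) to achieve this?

Currently q = 4 of N = 6 are below the line (H = 0.667).
A headcount ratio of at most 10% allows at most ⌊0.10 × 6⌋ = 0 poor households.
So at least 4 − 0 = 4 must be lifted.

4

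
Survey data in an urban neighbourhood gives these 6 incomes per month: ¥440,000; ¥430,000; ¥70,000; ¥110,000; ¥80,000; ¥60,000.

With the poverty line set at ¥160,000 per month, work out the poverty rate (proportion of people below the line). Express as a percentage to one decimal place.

4 of the 6 people have income below ¥160,000.
H = 4/6 = 66.7%.

66.7%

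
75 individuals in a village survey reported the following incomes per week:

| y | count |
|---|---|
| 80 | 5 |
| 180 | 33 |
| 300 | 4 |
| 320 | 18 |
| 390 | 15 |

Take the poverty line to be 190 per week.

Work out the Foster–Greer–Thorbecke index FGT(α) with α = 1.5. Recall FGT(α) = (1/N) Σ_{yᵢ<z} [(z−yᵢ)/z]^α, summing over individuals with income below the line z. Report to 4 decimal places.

Poor units: 5×80, 33×180 (q = 38 of N = 75).
Shortfall ratios: (190−80)/190 = 0.5789 (×5); (190−180)/190 = 0.0526 (×33).
Raised to α = 1.5: 0.44051 (×5); 0.01207 (×33).
Sum = 2.601023; FGT(1.5) = 2.601023 / 75 = 0.0347.

0.0347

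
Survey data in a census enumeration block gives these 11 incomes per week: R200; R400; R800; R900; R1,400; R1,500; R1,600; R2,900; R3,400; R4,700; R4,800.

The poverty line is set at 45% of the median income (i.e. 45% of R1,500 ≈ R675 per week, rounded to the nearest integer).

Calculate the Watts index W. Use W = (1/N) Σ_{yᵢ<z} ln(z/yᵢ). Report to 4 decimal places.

Poor units: R200, R400 (q = 2 of N = 11).
Log shortfalls: ln(675/200) = 1.2164; ln(675/400) = 0.5232.
W = 1.739643 / 11 = 0.1581.

0.1581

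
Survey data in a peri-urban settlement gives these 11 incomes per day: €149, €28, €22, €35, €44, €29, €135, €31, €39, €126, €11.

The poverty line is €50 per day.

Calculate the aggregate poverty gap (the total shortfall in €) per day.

€161

Below the line: €11, €22, €28, €29, €31, €35, €39, €44 (q = 8 of N = 11).
Individual gaps: 50−11 = 39; 50−22 = 28; 50−28 = 22; 50−29 = 21; 50−31 = 19; 50−35 = 15; 50−39 = 11; 50−44 = 6.
Aggregate gap = €161.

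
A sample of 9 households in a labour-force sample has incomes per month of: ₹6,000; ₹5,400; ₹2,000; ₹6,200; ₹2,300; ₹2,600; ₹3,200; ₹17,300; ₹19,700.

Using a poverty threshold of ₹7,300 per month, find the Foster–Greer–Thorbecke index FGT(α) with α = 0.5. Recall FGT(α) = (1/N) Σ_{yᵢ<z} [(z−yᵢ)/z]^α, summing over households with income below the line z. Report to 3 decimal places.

0.506

Below z: ₹2,000, ₹2,300, ₹2,600, ₹3,200, ₹5,400, ₹6,000, ₹6,200 (q = 7 of N = 9).
Gap ratios (z−y)/z: (7300−2000)/7300 = 0.7260; (7300−2300)/7300 = 0.6849; (7300−2600)/7300 = 0.6438; (7300−3200)/7300 = 0.5616; (7300−5400)/7300 = 0.2603; (7300−6000)/7300 = 0.1781; (7300−6200)/7300 = 0.1507.
Raised to α = 0.5: 0.85207; 0.82761; 0.80239; 0.74943; 0.51017; 0.42200; 0.38818.
Sum = 4.551851; FGT(0.5) = 4.551851 / 9 = 0.506.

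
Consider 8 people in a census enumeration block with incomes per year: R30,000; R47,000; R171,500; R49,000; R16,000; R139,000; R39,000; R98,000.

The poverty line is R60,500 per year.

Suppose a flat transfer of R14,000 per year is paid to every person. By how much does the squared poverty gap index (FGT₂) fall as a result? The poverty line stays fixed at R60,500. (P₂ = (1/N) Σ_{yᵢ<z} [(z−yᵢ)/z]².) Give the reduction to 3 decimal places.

0.083

Before: below the line — R16,000, R30,000, R39,000, R47,000, R49,000; squared poverty gap index (FGT₂) = 0.12592.
After the R14,000 transfer: below the line — R30,000, R44,000, R53,000; squared poverty gap index (FGT₂) = 0.04299.
Reduction = 0.12592 − 0.04299 = 0.083.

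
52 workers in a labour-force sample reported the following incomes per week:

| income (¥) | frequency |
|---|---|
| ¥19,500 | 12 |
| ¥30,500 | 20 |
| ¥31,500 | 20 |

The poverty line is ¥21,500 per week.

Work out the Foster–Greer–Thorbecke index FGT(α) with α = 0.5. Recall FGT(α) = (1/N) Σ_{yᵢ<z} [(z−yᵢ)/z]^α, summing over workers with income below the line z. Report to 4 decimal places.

0.0704

Poor units: 12×¥19,500 (q = 12 of N = 52).
Gap ratios (z−y)/z: (21500−19500)/21500 = 0.0930 (×12).
Raised to α = 0.5: 0.30500 (×12).
Sum = 3.659966; FGT(0.5) = 3.659966 / 52 = 0.0704.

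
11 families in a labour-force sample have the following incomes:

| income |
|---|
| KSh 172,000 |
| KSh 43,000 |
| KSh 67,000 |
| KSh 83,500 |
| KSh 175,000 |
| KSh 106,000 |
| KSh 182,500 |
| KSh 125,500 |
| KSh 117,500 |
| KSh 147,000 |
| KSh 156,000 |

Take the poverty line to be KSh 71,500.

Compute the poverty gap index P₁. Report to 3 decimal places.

Incomes under z: KSh 43,000, KSh 67,000 (q = 2 of N = 11).
Gap ratios (z−y)/z: (71500−43000)/71500 = 0.3986; (71500−67000)/71500 = 0.0629.
Σ = 0.461538. Dividing by the full population N = 11 gives P₁ = 0.042.

0.042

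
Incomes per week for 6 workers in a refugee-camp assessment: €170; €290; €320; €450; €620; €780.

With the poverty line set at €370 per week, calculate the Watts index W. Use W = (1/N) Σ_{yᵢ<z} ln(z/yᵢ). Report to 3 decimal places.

Poor units: €170, €290, €320 (q = 3 of N = 6).
Log shortfalls: ln(370/170) = 0.7777; ln(370/290) = 0.2436; ln(370/320) = 0.1452.
W = 1.166509 / 6 = 0.194.

0.194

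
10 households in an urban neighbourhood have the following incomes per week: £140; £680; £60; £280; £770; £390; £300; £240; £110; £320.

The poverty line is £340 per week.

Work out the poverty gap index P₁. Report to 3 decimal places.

0.274

Below z: £60, £110, £140, £240, £280, £300, £320 (q = 7 of N = 10).
Gap ratios (z−y)/z: (340−60)/340 = 0.8235; (340−110)/340 = 0.6765; (340−140)/340 = 0.5882; (340−240)/340 = 0.2941; (340−280)/340 = 0.1765; (340−300)/340 = 0.1176; (340−320)/340 = 0.0588.
Σ = 2.735294. Dividing by the full population N = 10 gives P₁ = 0.274.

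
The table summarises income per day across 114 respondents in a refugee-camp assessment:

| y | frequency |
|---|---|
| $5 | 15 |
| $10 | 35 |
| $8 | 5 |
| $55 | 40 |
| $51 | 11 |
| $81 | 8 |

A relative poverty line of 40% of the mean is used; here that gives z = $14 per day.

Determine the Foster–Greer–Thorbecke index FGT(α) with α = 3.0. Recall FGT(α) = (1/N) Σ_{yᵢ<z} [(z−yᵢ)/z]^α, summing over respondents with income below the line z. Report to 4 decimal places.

0.0456

Below the line: 15×$5, 5×$8, 35×$10 (q = 55 of N = 114).
Normalized shortfalls: (14−5)/14 = 0.6429 (×15); (14−8)/14 = 0.4286 (×5); (14−10)/14 = 0.2857 (×35).
Raised to α = 3.0: 0.26567 (×15); 0.07872 (×5); 0.02332 (×35).
Sum = 5.194971; FGT(3.0) = 5.194971 / 114 = 0.0456.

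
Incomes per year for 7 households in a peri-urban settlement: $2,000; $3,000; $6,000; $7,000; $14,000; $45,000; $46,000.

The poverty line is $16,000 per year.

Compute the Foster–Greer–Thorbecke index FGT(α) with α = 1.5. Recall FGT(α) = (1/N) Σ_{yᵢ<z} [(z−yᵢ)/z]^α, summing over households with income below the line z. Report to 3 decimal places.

Below the line: $2,000, $3,000, $6,000, $7,000, $14,000 (q = 5 of N = 7).
Gap ratios (z−y)/z: (16000−2000)/16000 = 0.8750; (16000−3000)/16000 = 0.8125; (16000−6000)/16000 = 0.6250; (16000−7000)/16000 = 0.5625; (16000−14000)/16000 = 0.1250.
Raised to α = 1.5: 0.81849; 0.73238; 0.49411; 0.42188; 0.04419.
Sum = 2.511040; FGT(1.5) = 2.511040 / 7 = 0.359.

0.359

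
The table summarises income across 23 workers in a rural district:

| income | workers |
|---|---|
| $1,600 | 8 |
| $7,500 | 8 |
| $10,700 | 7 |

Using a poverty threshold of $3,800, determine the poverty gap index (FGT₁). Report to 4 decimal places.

Incomes under z: 8×$1,600 (q = 8 of N = 23).
Relative gaps: (3800−1600)/3800 = 0.5789 (×8).
Sum of shortfalls = 4.631579; P₁ averages over all N: 4.631579 / 23 = 0.2014.

0.2014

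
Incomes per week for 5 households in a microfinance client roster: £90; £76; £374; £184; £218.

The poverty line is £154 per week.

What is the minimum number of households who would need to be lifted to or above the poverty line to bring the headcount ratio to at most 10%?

2

2 of the 5 households are poor, so H = 2/5 = 0.400.
A headcount ratio of at most 10% allows at most ⌊0.10 × 5⌋ = 0 poor households.
So at least 2 − 0 = 2 must be lifted.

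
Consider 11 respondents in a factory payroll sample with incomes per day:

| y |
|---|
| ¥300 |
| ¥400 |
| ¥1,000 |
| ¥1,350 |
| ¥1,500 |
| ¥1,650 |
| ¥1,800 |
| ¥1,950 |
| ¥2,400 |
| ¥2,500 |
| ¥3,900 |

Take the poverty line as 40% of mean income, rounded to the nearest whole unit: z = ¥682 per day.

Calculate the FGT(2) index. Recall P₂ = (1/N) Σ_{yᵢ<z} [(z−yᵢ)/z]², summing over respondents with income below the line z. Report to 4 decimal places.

0.0441

Incomes under z: ¥300, ¥400 (q = 2 of N = 11).
Gap ratios (z−y)/z: (682−300)/682 = 0.5601; (682−400)/682 = 0.4135.
Squared: 0.3137; 0.1710.
Sum = 0.484705; P₂ = 0.484705 / 11 = 0.0441.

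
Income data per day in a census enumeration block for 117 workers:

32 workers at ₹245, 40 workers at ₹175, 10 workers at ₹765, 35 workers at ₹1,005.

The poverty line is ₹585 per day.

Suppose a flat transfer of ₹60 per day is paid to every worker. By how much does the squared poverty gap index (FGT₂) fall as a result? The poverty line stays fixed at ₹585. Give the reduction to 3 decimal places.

Before: below the line — 40×₹175, 32×₹245; squared poverty gap index (FGT₂) = 0.26032.
After the ₹60 transfer: below the line — 40×₹235, 32×₹305; squared poverty gap index (FGT₂) = 0.18503.
Reduction = 0.26032 − 0.18503 = 0.075.

0.075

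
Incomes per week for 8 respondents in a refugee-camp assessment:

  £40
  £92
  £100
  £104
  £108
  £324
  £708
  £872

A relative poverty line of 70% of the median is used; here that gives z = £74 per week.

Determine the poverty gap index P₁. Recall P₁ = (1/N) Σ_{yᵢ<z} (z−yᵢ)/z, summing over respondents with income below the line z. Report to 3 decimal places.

0.057

Incomes under z: £40 (q = 1 of N = 8).
Normalized shortfalls: (74−40)/74 = 0.4595.
Σ = 0.459459. Dividing by the full population N = 8 gives P₁ = 0.057.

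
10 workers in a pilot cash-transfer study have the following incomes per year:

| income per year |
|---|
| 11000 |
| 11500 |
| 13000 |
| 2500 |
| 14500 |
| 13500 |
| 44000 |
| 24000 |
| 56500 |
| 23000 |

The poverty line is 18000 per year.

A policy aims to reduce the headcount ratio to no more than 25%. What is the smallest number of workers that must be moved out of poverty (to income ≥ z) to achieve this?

Currently q = 6 of N = 10 are below the line (H = 0.600).
A headcount ratio of at most 25% allows at most ⌊0.25 × 10⌋ = 2 poor workers.
So at least 6 − 2 = 4 must be lifted.

4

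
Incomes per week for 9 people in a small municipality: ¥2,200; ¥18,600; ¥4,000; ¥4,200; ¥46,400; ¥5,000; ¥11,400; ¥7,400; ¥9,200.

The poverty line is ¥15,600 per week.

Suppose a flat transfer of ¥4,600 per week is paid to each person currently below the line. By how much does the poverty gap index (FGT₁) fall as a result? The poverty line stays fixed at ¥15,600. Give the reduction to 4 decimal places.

0.2265

Before: below the line — ¥2,200, ¥4,000, ¥4,200, ¥5,000, ¥7,400, ¥9,200, ¥11,400; poverty gap index (FGT₁) = 0.468661.
After the ¥4,600 transfer: below the line — ¥6,800, ¥8,600, ¥8,800, ¥9,600, ¥12,000, ¥13,800; poverty gap index (FGT₁) = 0.242165.
Reduction = 0.468661 − 0.242165 = 0.2265.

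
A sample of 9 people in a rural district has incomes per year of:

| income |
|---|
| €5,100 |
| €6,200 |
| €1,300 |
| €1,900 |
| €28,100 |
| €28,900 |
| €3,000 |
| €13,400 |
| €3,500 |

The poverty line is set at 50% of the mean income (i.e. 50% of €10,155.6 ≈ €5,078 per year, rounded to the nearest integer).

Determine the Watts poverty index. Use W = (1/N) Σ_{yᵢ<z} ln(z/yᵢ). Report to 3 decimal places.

0.360

Below z: €1,300, €1,900, €3,000, €3,500 (q = 4 of N = 9).
Log shortfalls: ln(5078/1300) = 1.3626; ln(5078/1900) = 0.9831; ln(5078/3000) = 0.5263; ln(5078/3500) = 0.3722.
W = 3.244077 / 9 = 0.360.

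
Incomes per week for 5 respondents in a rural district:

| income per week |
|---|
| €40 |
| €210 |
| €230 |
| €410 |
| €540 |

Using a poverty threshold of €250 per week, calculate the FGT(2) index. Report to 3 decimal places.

Incomes under z: €40, €210, €230 (q = 3 of N = 5).
Gap ratios (z−y)/z: (250−40)/250 = 0.8400; (250−210)/250 = 0.1600; (250−230)/250 = 0.0800.
Squared: 0.7056; 0.0256; 0.0064.
Sum = 0.737600; P₂ = 0.737600 / 5 = 0.148.

0.148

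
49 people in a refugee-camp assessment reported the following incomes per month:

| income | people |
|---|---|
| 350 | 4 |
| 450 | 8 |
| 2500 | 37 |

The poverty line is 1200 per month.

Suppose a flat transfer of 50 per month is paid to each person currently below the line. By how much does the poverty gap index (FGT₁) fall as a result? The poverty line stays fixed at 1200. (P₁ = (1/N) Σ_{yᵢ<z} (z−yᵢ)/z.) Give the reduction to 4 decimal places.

0.0102

Before: below the line — 4×350, 8×450; poverty gap index (FGT₁) = 0.159864.
After the 50 transfer: below the line — 4×400, 8×500; poverty gap index (FGT₁) = 0.149660.
Reduction = 0.159864 − 0.149660 = 0.0102.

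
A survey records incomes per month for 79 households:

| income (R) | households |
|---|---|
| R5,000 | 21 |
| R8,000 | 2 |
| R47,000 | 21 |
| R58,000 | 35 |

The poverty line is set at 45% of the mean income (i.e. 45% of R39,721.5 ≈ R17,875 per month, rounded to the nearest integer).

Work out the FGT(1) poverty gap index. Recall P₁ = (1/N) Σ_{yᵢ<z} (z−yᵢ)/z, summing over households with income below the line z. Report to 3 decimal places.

0.205

Below the line: 21×R5,000, 2×R8,000 (q = 23 of N = 79).
Gap ratios (z−y)/z: (17875−5000)/17875 = 0.7203 (×21); (17875−8000)/17875 = 0.5524 (×2).
Σ = 16.230769. Dividing by the full population N = 79 gives P₁ = 0.205.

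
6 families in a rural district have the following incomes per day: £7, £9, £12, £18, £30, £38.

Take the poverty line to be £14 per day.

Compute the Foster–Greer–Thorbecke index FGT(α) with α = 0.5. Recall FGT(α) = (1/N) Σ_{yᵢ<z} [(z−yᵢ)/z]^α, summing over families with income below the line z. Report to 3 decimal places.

0.280

Incomes under z: £7, £9, £12 (q = 3 of N = 6).
Relative gaps: (14−7)/14 = 0.5000; (14−9)/14 = 0.3571; (14−12)/14 = 0.1429.
Raised to α = 0.5: 0.70711; 0.59761; 0.37796.
Sum = 1.682686; FGT(0.5) = 1.682686 / 6 = 0.280.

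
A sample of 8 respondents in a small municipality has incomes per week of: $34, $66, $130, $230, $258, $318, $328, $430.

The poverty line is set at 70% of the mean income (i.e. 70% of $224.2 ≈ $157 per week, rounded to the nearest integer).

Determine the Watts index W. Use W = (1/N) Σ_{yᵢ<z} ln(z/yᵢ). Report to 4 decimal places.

0.3231

Below z: $34, $66, $130 (q = 3 of N = 8).
Log shortfalls: ln(157/34) = 1.5299; ln(157/66) = 0.8666; ln(157/130) = 0.1887.
W = 2.585188 / 8 = 0.3231.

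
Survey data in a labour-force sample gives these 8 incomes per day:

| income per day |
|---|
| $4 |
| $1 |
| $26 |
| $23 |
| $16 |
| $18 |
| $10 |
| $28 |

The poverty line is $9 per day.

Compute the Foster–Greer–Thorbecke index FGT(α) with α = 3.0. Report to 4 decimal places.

Incomes under z: $1, $4 (q = 2 of N = 8).
Relative gaps: (9−1)/9 = 0.8889; (9−4)/9 = 0.5556.
Raised to α = 3.0: 0.70233; 0.17147.
Sum = 0.873800; FGT(3.0) = 0.873800 / 8 = 0.1092.

0.1092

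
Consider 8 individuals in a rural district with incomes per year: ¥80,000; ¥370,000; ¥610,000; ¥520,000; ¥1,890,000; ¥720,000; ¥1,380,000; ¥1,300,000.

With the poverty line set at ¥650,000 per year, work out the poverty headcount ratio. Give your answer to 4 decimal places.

0.5000

4 of the 8 individuals have income below ¥650,000.
H = 4/8 = 0.5000.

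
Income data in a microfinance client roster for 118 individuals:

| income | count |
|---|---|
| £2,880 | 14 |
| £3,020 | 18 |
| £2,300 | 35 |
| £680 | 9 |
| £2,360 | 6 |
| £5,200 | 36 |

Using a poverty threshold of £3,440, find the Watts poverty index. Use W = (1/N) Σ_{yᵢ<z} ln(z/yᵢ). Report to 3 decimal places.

0.303

Below the line: 9×£680, 35×£2,300, 6×£2,360, 14×£2,880, 18×£3,020 (q = 82 of N = 118).
Log gaps: ln(3440/680) = 1.6211 (×9); ln(3440/2300) = 0.4026 (×35); ln(3440/2360) = 0.3768 (×6); ln(3440/2880) = 0.1777 (×14); ln(3440/3020) = 0.1302 (×18).
W = 35.772147 / 118 = 0.303.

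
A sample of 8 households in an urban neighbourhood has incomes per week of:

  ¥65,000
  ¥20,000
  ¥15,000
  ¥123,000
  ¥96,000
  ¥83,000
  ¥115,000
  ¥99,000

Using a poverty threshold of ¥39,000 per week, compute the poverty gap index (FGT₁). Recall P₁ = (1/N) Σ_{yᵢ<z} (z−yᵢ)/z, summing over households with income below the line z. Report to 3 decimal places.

0.138

Below the line: ¥15,000, ¥20,000 (q = 2 of N = 8).
Normalized shortfalls: (39000−15000)/39000 = 0.6154; (39000−20000)/39000 = 0.4872.
Σ = 1.102564. Dividing by the full population N = 8 gives P₁ = 0.138.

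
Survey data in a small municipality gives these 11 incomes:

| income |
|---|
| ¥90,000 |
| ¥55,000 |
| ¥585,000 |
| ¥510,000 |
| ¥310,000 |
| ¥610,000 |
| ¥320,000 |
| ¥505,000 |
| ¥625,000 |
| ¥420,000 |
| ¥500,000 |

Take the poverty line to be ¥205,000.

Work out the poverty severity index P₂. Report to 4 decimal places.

0.0773

Incomes under z: ¥55,000, ¥90,000 (q = 2 of N = 11).
Shortfall ratios: (205000−55000)/205000 = 0.7317; (205000−90000)/205000 = 0.5610.
Squared: 0.5354; 0.3147.
Sum = 0.850089; P₂ = 0.850089 / 11 = 0.0773.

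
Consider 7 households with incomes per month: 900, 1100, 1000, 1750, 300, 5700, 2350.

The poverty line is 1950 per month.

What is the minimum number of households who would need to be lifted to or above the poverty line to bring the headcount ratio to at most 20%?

4

5 of the 7 households are poor, so H = 5/7 = 0.714.
A headcount ratio of at most 20% allows at most ⌊0.20 × 7⌋ = 1 poor households.
So at least 5 − 1 = 4 must be lifted.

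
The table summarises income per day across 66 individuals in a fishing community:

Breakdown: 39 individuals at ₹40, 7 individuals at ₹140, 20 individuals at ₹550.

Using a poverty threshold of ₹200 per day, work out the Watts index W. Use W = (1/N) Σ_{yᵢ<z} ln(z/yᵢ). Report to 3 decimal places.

Below the line: 39×₹40, 7×₹140 (q = 46 of N = 66).
Log gaps: ln(200/40) = 1.6094 (×39); ln(200/140) = 0.3567 (×7).
W = 65.264803 / 66 = 0.989.

0.989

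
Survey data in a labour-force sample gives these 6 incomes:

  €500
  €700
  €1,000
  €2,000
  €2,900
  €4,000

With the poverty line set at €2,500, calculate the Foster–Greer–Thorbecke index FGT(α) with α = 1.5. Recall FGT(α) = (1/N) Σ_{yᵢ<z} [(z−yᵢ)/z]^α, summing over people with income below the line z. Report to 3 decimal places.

0.313

Below z: €500, €700, €1,000, €2,000 (q = 4 of N = 6).
Normalized shortfalls: (2500−500)/2500 = 0.8000; (2500−700)/2500 = 0.7200; (2500−1000)/2500 = 0.6000; (2500−2000)/2500 = 0.2000.
Raised to α = 1.5: 0.71554; 0.61094; 0.46476; 0.08944.
Sum = 1.880683; FGT(1.5) = 1.880683 / 6 = 0.313.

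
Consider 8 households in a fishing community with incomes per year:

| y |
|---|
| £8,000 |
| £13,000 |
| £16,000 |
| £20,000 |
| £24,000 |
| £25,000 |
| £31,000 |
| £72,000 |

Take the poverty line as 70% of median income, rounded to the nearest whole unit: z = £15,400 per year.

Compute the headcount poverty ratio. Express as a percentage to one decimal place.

25.0%

2 of the 8 households have income below £15,400.
H = 2/8 = 25.0%.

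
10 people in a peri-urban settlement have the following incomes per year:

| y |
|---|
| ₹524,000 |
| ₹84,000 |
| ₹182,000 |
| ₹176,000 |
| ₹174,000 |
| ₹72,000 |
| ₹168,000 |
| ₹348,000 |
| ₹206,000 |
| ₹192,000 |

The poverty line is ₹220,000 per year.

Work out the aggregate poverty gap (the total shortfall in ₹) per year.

₹506,000

Incomes under z: ₹72,000, ₹84,000, ₹168,000, ₹174,000, ₹176,000, ₹182,000, ₹192,000, ₹206,000 (q = 8 of N = 10).
Individual gaps: 220000−72000 = 148000; 220000−84000 = 136000; 220000−168000 = 52000; 220000−174000 = 46000; 220000−176000 = 44000; 220000−182000 = 38000; 220000−192000 = 28000; 220000−206000 = 14000.
Aggregate gap = ₹506,000.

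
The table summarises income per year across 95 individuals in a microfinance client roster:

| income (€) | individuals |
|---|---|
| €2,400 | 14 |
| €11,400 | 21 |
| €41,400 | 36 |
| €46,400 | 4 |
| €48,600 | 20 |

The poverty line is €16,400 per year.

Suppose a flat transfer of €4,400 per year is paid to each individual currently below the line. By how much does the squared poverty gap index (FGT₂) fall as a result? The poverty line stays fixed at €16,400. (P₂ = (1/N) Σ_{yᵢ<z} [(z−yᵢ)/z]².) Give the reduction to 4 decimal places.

Before: below the line — 14×€2,400, 21×€11,400; squared poverty gap index (FGT₂) = 0.127939.
After the €4,400 transfer: below the line — 14×€6,800, 21×€15,800; squared poverty gap index (FGT₂) = 0.050792.
Reduction = 0.127939 − 0.050792 = 0.0771.

0.0771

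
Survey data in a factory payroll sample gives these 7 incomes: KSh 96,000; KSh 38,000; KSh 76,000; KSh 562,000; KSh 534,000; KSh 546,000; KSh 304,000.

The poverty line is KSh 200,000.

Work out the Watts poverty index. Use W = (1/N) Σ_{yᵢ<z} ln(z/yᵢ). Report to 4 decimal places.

0.4803

Below the line: KSh 38,000, KSh 76,000, KSh 96,000 (q = 3 of N = 7).
Log gaps: ln(200000/38000) = 1.6607; ln(200000/76000) = 0.9676; ln(200000/96000) = 0.7340.
W = 3.362284 / 7 = 0.4803.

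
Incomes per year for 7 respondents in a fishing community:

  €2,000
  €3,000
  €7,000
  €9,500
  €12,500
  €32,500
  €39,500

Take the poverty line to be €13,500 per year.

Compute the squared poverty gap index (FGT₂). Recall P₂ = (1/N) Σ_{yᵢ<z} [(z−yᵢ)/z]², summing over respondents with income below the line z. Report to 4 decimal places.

0.2365

Poor units: €2,000, €3,000, €7,000, €9,500, €12,500 (q = 5 of N = 7).
Normalized shortfalls: (13500−2000)/13500 = 0.8519; (13500−3000)/13500 = 0.7778; (13500−7000)/13500 = 0.4815; (13500−9500)/13500 = 0.2963; (13500−12500)/13500 = 0.0741.
Squared: 0.7257; 0.6049; 0.2318; 0.0878; 0.0055.
Sum = 1.655693; P₂ = 1.655693 / 7 = 0.2365.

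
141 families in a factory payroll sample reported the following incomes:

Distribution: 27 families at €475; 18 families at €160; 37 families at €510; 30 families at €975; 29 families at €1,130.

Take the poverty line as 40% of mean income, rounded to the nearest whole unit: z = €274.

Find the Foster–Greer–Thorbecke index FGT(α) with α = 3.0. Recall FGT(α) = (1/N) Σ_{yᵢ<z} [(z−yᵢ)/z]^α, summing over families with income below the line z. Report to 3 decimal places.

Below z: 18×€160 (q = 18 of N = 141).
Shortfall ratios: (274−160)/274 = 0.4161 (×18).
Raised to α = 3.0: 0.07202 (×18).
Sum = 1.296389; FGT(3.0) = 1.296389 / 141 = 0.009.

0.009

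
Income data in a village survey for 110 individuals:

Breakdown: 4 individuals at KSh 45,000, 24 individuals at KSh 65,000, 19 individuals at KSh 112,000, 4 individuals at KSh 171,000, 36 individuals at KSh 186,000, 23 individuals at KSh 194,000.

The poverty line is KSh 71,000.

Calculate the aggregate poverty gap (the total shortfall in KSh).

KSh 248,000

Below the line: 4×KSh 45,000, 24×KSh 65,000 (q = 28 of N = 110).
Individual gaps: 4×(71000−45000) = 104000; 24×(71000−65000) = 144000.
Aggregate gap = KSh 248,000.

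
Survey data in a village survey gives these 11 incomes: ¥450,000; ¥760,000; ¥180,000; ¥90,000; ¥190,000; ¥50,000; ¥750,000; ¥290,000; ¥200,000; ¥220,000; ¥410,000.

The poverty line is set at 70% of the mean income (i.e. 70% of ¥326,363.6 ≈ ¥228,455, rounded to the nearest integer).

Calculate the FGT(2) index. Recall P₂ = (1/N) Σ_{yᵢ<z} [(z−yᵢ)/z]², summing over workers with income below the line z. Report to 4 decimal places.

Poor units: ¥50,000, ¥90,000, ¥180,000, ¥190,000, ¥200,000, ¥220,000 (q = 6 of N = 11).
Normalized shortfalls: (228455−50000)/228455 = 0.7811; (228455−90000)/228455 = 0.6060; (228455−180000)/228455 = 0.2121; (228455−190000)/228455 = 0.1683; (228455−200000)/228455 = 0.1246; (228455−220000)/228455 = 0.0370.
Squared: 0.6102; 0.3673; 0.0450; 0.0283; 0.0155; 0.0014.
Sum = 1.067676; P₂ = 1.067676 / 11 = 0.0971.

0.0971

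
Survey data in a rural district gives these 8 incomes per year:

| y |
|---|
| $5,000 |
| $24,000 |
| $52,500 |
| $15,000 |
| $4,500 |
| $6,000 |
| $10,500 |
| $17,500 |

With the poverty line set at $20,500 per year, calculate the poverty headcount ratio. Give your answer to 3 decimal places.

6 of the 8 workers have income below $20,500.
H = 6/8 = 0.750.

0.750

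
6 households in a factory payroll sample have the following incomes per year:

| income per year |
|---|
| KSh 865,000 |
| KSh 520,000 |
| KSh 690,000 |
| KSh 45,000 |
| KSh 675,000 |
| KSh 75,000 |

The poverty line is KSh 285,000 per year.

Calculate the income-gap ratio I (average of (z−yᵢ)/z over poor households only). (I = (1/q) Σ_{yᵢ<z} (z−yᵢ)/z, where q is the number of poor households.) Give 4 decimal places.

0.7895

Below the line: KSh 45,000, KSh 75,000 (q = 2 of N = 6).
Shortfall ratios (z−y)/z: 0.8421, 0.7368; sum = 1.578947.
I averages over the q = 2 poor units only: 1.578947 / 2 = 0.7895.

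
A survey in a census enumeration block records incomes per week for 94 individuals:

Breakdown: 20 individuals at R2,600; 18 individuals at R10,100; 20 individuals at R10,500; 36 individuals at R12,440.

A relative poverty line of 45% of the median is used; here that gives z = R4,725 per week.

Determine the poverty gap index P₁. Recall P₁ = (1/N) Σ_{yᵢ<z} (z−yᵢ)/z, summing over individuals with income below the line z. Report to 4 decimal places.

Poor units: 20×R2,600 (q = 20 of N = 94).
Normalized shortfalls: (4725−2600)/4725 = 0.4497 (×20).
Sum of shortfalls = 8.994709; P₁ averages over all N: 8.994709 / 94 = 0.0957.

0.0957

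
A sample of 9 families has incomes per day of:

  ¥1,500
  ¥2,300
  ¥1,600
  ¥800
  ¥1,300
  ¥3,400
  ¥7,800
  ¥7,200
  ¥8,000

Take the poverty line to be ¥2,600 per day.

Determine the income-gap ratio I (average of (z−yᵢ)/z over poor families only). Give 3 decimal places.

0.423

Poor units: ¥800, ¥1,300, ¥1,500, ¥1,600, ¥2,300 (q = 5 of N = 9).
Shortfall ratios (z−y)/z: 0.6923, 0.5000, 0.4231, 0.3846, 0.1154; sum = 2.115385.
I averages over the q = 5 poor units only: 2.115385 / 5 = 0.423.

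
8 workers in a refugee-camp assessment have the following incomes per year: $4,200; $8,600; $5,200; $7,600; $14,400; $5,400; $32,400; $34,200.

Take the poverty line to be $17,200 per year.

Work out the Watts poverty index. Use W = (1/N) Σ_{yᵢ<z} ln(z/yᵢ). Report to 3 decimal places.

0.682

Below the line: $4,200, $5,200, $5,400, $7,600, $8,600, $14,400 (q = 6 of N = 8).
ln(z/y) terms: ln(17200/4200) = 1.4098; ln(17200/5200) = 1.1963; ln(17200/5400) = 1.1585; ln(17200/7600) = 0.8168; ln(17200/8600) = 0.6931; ln(17200/14400) = 0.1777.
W = 5.452176 / 8 = 0.682.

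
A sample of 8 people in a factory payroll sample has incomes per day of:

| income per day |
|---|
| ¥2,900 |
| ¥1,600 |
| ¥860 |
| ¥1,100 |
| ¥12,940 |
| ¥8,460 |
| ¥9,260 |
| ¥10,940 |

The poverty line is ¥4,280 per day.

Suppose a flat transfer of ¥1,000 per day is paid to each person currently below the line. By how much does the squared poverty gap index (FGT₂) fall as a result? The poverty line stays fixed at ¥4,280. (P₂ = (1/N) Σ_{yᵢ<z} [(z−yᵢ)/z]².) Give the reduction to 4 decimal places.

Before: below the line — ¥860, ¥1,100, ¥1,600, ¥2,900; squared poverty gap index (FGT₂) = 0.210824.
After the ¥1,000 transfer: below the line — ¥1,860, ¥2,100, ¥2,600, ¥3,900; squared poverty gap index (FGT₂) = 0.092636.
Reduction = 0.210824 − 0.092636 = 0.1182.

0.1182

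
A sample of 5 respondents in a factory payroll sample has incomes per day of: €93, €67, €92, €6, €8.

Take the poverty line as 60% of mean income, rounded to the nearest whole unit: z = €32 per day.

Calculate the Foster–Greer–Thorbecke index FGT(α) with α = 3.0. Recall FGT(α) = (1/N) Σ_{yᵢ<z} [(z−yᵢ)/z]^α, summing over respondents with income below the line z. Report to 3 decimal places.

Poor units: €6, €8 (q = 2 of N = 5).
Shortfall ratios: (32−6)/32 = 0.8125; (32−8)/32 = 0.7500.
Raised to α = 3.0: 0.53638; 0.42188.
Sum = 0.958252; FGT(3.0) = 0.958252 / 5 = 0.192.

0.192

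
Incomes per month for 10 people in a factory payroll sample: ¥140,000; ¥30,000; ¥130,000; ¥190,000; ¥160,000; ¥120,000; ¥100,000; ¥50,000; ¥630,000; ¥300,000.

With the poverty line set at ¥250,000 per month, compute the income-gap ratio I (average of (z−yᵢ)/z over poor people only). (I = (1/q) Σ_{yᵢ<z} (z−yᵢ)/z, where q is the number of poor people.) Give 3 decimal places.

0.540

Below z: ¥30,000, ¥50,000, ¥100,000, ¥120,000, ¥130,000, ¥140,000, ¥160,000, ¥190,000 (q = 8 of N = 10).
Shortfall ratios (z−y)/z: 0.8800, 0.8000, 0.6000, 0.5200, 0.4800, 0.4400, 0.3600, 0.2400; sum = 4.320000.
I averages over the q = 8 poor units only: 4.320000 / 8 = 0.540.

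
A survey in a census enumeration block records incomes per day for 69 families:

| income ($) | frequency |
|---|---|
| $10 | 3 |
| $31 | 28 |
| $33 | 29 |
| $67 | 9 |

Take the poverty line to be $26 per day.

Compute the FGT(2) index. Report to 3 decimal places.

Poor units: 3×$10 (q = 3 of N = 69).
Relative gaps: (26−10)/26 = 0.6154 (×3).
Squared: 0.3787 (×3).
Sum = 1.136095; P₂ = 1.136095 / 69 = 0.016.

0.016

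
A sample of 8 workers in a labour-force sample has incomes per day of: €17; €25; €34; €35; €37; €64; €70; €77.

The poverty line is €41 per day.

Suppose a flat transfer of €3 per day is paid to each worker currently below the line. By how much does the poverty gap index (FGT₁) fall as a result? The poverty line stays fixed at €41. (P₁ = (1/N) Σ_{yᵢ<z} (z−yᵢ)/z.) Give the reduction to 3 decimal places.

Before: below the line — €17, €25, €34, €35, €37; poverty gap index (FGT₁) = 0.17378.
After the €3 transfer: below the line — €20, €28, €37, €38, €40; poverty gap index (FGT₁) = 0.12805.
Reduction = 0.17378 − 0.12805 = 0.046.

0.046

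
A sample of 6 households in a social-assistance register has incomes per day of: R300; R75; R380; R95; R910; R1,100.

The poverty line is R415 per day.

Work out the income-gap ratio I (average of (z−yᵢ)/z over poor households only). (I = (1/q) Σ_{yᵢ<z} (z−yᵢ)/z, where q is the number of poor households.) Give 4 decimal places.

0.4880

Poor units: R75, R95, R300, R380 (q = 4 of N = 6).
Relative gaps: 0.8193, 0.7711, 0.2771, 0.0843; sum = 1.951807.
The income-gap ratio divides by q (the poor only): 1.951807 / 4 = 0.4880.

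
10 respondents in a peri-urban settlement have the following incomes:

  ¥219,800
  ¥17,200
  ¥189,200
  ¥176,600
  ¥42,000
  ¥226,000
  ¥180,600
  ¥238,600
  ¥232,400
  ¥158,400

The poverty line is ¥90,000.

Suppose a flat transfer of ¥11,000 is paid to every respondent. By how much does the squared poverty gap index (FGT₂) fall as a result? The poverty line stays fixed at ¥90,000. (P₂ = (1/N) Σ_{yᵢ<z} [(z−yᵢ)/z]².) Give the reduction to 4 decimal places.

0.0298

Before: below the line — ¥17,200, ¥42,000; squared poverty gap index (FGT₂) = 0.093875.
After the ¥11,000 transfer: below the line — ¥28,200, ¥53,000; squared poverty gap index (FGT₂) = 0.064052.
Reduction = 0.093875 − 0.064052 = 0.0298.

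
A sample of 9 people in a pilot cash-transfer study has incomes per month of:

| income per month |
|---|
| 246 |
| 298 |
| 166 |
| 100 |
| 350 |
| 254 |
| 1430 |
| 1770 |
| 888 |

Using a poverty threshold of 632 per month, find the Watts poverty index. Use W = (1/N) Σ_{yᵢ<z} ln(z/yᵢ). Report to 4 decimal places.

Below the line: 100, 166, 246, 254, 298, 350 (q = 6 of N = 9).
ln(z/y) terms: ln(632/100) = 1.8437; ln(632/166) = 1.3369; ln(632/246) = 0.9436; ln(632/254) = 0.9116; ln(632/298) = 0.7518; ln(632/350) = 0.5910.
W = 6.378486 / 9 = 0.7087.

0.7087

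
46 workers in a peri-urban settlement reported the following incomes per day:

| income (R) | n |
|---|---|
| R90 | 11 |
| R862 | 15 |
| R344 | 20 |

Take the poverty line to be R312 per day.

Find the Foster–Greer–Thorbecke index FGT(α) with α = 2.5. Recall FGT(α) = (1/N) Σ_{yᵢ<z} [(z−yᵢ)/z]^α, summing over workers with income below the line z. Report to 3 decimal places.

Below z: 11×R90 (q = 11 of N = 46).
Normalized shortfalls: (312−90)/312 = 0.7115 (×11).
Raised to α = 2.5: 0.42707 (×11).
Sum = 4.697736; FGT(2.5) = 4.697736 / 46 = 0.102.

0.102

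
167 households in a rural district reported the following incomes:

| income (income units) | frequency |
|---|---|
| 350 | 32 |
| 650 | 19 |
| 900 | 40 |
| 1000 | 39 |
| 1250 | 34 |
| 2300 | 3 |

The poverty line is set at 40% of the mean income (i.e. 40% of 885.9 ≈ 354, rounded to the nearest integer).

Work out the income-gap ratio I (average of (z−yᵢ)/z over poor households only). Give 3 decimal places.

0.011

Incomes under z: 32×350 (q = 32 of N = 167).
Shortfall ratios (z−y)/z: 0.0113 (×32); sum = 0.361582.
I averages over the q = 32 poor units only: 0.361582 / 32 = 0.011.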